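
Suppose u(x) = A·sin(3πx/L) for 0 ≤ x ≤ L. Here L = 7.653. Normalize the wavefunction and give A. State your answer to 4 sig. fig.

A ≈ 0.5112

The normalization condition is ∫|u|² dx = 1 from 0 to L.
Using sin²θ = (1 − cos 2θ)/2, with u = A·sin(3πx/L), the integral evaluates to A²·[L/2].
Setting this equal to 1 gives A² = 1/(L/2).
Plugging in L = 7.653 yields A = 0.51121.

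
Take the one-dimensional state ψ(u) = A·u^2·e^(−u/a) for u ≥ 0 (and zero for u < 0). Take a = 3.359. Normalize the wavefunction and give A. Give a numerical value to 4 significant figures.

A ≈ 0.05584

We need A² ∫|f|² du = 1, taking the integral from 0 to ∞.
With ∫₀^∞ u^4 e^(−αu) du = 4!/α^5, carrying out the integral gives A² · 3·a^5/4.
So A² = (3·a^5/4)^(−1).
Plugging in a = 3.359 yields A = 0.055840.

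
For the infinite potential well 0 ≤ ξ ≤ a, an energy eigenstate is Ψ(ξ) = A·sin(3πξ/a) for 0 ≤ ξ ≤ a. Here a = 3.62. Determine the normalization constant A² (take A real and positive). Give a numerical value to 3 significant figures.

Require ∫ |Ψ|² dξ = 1 over the whole domain.
The integral (without the A² prefactor) comes out to a/2.
Setting this equal to 1 gives A² = 1/(a/2).
Plugging in a = 3.62 yields A = 0.7433.

A^2 ≈ 0.552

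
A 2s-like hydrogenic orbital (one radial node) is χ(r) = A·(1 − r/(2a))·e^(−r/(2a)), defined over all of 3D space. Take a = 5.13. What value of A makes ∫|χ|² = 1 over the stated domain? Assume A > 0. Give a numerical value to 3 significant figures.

A ≈ 0.0172

The normalization condition is ∫|χ|² 4πr² dr = 1 from 0 to ∞.
The angular integral contributes 4π, leaving ∫₀^∞ r²|χ|² dr.
With χ = A·(1 − r/(2a))·e^(−r/(2a)), the integral evaluates to A²·[8·π·a^3].
Plugging in a = 5.13 yields A = 0.01717.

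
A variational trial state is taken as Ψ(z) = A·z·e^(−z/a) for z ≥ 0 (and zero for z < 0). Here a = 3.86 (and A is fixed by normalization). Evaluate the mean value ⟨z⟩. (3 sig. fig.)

⟨z⟩ ≈ 5.79

⟨z⟩ = ∫ z |Ψ|² dz over the full domain.
Using ∫₀^∞ zⁿ e^(−αz) dz = n!/αⁿ⁺¹, the ratio of the moment integral to the normalization integral gives ⟨z⟩ = 3·a/2.
Putting a = 3.86 gives 5.790.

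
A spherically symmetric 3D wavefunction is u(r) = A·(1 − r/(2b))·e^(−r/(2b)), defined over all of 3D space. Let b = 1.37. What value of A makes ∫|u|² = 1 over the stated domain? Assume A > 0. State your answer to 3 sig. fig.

We need A² ∫|f|² 4πr² dr = 1, taking the integral from 0 to ∞.
Recall ∫₀^∞ r^m e^(−r/β) dr = m!·β^(m+1), ∫|u|² 4πr² dr = A²·(8·π·b^3).
Plugging in b = 1.37 yields A = 0.1244.

A ≈ 0.124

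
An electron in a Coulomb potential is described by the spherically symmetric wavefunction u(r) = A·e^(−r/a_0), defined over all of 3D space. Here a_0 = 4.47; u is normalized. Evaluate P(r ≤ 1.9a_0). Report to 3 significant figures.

P = ∫ |u|² 4πr² dr over r ≤ 1.9a_0.
A² is fixed by ∫₀^∞ 4πr²|u|² dr = 1, i.e. A² = (π·a_0^3)^(−1).
In terms of t = r/a_0 (A², 4π and the length scale all cancel between numerator and denominator), P = [∫_{0}^{1.9} t^2·e^(-2·t) dt] / [∫_{0}^{∞} t^2·e^(-2·t) dt].
With ∫ t^2·e^(-2·t) dt = -(2·t^2 + 2·t + 1)·e^(-2·t)/4 + C, the region integral is 1/4 - 601·e^(-19/5)/200 and the full one is 1/4.
The region integral divided by the full integral gives P = 0.7311.

P ≈ 0.731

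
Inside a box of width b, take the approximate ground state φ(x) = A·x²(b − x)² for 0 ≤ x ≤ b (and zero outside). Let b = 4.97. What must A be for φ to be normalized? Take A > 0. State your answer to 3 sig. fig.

Normalization requires ∫|φ|² dx = 1, integrated from 0 to b.
Expanding the polynomial and integrating term by term, carrying out the integral gives A² · b^9/630.
Plugging in b = 4.97 yields A = 0.01845.

A ≈ 0.0185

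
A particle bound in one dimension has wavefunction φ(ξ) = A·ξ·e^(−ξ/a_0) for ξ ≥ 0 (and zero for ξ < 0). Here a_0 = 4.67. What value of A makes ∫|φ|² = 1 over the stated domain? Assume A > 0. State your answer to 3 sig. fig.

The normalization condition is ∫|φ|² dξ = 1 from 0 to ∞.
The integral (without the A² prefactor) comes out to a_0^3/4.
So A² = (a_0^3/4)^(−1).
With a_0 = 4.67: A² = 0.03927 and A = 0.1982.

A ≈ 0.198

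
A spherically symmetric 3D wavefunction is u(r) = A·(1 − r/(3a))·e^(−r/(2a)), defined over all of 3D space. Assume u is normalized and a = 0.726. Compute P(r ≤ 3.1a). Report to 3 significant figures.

P ≈ 0.353

With dV = 4πr²dr, the probability is ∫|u|² dV over r ≤ 3.1a.
A² is fixed by ∫₀^∞ 4πr²|u|² dr = 1, i.e. A² = (8·π·a^3/3)^(−1).
Substituting t = r/a, A², 4π and the length scale all cancel in the ratio: P = ∫_{0}^{3.1} t^2·(1 - t/3)^2·e^(-t) dt / ∫_{0}^{∞} t^2·(1 - t/3)^2·e^(-t) dt.
An antiderivative of t^2·(1 - t/3)^2·e^(-t) is (-t^4 + 2·t^3 - 3·t^2 - 6·t - 6)·e^(-t)/9; evaluating from 0 to 3.1 gives ≈ 0.23519, while the full integral is 2/3.
This evaluates to P = 0.3528.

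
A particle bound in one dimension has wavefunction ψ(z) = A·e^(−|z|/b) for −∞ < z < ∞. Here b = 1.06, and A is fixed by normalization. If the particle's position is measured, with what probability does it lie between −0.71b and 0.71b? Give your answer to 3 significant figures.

|ψ|² is the probability density, so P = ∫_{−0.71b}^{0.71b} |ψ|² dz.
Since A² = 1/(b), this is the region integral divided by the full normalization integral.
Both integrals are even about z = 0, so only the z ≥ 0 halves are needed (the factors of 2 cancel). Let u = z/b; then A² and the length scale cancel, so P = ∫_{0}^{0.71} e^(-2·u) du ÷ ∫_{0}^{∞} e^(-2·u) du.
Using ∫ e^(-2·u) du = -e^(-2·u)/2, the numerator is 1/2 - e^(-71/50)/2 and the denominator is 1/2.
Taking the ratio, P = 0.7583.

P ≈ 0.758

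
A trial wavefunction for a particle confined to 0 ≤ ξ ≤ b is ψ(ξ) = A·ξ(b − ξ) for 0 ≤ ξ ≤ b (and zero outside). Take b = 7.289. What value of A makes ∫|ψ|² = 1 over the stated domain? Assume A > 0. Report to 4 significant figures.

The normalization condition is ∫|ψ|² dξ = 1 from 0 to b.
Expanding the polynomial and integrating term by term, the integral (without the A² prefactor) comes out to b^5/30.
With b = 7.289: A² = 0.0014581 and A = 0.038185.

A ≈ 0.03818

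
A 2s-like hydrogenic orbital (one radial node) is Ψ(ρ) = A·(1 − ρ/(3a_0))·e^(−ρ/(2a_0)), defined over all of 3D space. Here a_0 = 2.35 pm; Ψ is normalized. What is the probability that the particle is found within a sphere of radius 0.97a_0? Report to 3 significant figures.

P ≈ 0.134

Integrate the radial probability density 4πρ²|Ψ|² over ρ ≤ 0.97a_0.
The full normalization integral is A²·[8·π·a_0^3/3] = 1, fixing A².
In terms of u = ρ/a_0 (A², 4π and the length scale all cancel between numerator and denominator), P = [∫_{0}^{0.97} u^2·(1 - u/3)^2·e^(-u) du] / [∫_{0}^{∞} u^2·(1 - u/3)^2·e^(-u) du].
An antiderivative of u^2·(1 - u/3)^2·e^(-u) is (-u^4 + 2·u^3 - 3·u^2 - 6·u - 6)·e^(-u)/9; evaluating from 0 to 0.97 gives ≈ 0.089507, while the full integral is 2/3.
Taking the ratio yields P = 0.1343.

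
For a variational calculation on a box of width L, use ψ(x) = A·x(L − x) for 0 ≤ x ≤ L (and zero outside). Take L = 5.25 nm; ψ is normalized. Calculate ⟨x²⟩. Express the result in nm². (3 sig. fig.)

⟨x²⟩ = ∫ x^2 |ψ|² dx over the full domain.
Expanding the polynomial and integrating term by term, evaluating both integrals, ⟨x²⟩ = 2·L^2/7.
With L = 5.25, ⟨x^2⟩ = 7.875.

⟨x^2⟩ ≈ 7.88 nm^2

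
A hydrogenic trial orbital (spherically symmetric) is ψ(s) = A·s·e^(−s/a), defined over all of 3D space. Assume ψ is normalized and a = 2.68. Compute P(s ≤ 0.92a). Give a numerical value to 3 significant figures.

With dV = 4πs²ds, the probability is ∫|ψ|² dV over s ≤ 0.92a.
The full normalization integral is A²·[3·π·a^5] = 1, fixing A².
In terms of u = s/a (A², 4π and the length scale all cancel between numerator and denominator), P = [∫_{0}^{0.92} u^4·e^(-2·u) du] / [∫_{0}^{∞} u^4·e^(-2·u) du].
With ∫ u^4·e^(-2·u) du = -(u^4/2 + u^3 + 3·u^2/2 + 3·u/2 + 3/4)·e^(-2·u) + C, the region integral is ≈ 0.029527 and the full one is 3/4.
The region integral divided by the full integral gives P = 0.03937.

P ≈ 0.0394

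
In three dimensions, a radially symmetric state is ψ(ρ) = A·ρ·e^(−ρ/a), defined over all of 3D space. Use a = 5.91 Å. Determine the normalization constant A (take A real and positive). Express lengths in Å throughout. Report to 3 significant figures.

A ≈ 0.00384 Å^(-5/2)

Normalization requires ∫|ψ|² 4πρ² dρ = 1, integrated from 0 to ∞.
In 3D with spherical symmetry the volume element is 4πρ² dρ.
The integral (without the A² prefactor) comes out to 3·π·a^5.
Setting this equal to 1 gives A² = 1/(3·π·a^5).
Substituting a = 5.91 gives A² = 0.00001472, so A = 0.003836.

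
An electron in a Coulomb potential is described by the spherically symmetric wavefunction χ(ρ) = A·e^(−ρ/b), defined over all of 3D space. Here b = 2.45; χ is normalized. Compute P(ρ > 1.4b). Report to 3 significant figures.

P ≈ 0.469

With dV = 4πρ²dρ, the probability is ∫|χ|² dV over ρ > 1.4b.
A² is fixed by ∫₀^∞ 4πρ²|χ|² dρ = 1, i.e. A² = (π·b^3)^(−1).
Let u = ρ/b; then A², 4π and the length scale all cancel, so P = ∫_{1.4}^{∞} u^2·e^(-2·u) du ÷ ∫_{0}^{∞} u^2·e^(-2·u) du.
Using ∫ u^2·e^(-2·u) du = -(2·u^2 + 2·u + 1)·e^(-2·u)/4, the numerator is 193·e^(-14/5)/100 and the denominator is 1/4.
Taking the ratio yields P = 0.4695.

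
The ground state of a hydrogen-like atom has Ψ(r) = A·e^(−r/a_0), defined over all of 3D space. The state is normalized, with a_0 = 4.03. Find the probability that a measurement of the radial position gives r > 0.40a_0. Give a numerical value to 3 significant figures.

P ≈ 0.953

P = ∫ |Ψ|² 4πr² dr over r > 0.40a_0.
A² is fixed by ∫₀^∞ 4πr²|Ψ|² dr = 1, i.e. A² = (π·a_0^3)^(−1).
Let u = r/a_0; then A², 4π and the length scale all cancel, so P = ∫_{0.40}^{∞} u^2·e^(-2·u) du ÷ ∫_{0}^{∞} u^2·e^(-2·u) du.
Using ∫ u^2·e^(-2·u) du = -(2·u^2 + 2·u + 1)·e^(-2·u)/4, the numerator is 53·e^(-4/5)/100 and the denominator is 1/4.
The region integral divided by the full integral gives P = 0.9526.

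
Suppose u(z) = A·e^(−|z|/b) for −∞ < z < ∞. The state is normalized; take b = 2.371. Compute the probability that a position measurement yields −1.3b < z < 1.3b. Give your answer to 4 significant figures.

P ≈ 0.9257

P = ∫_{−1.3b}^{1.3b} |u(z)|² dz.
Since A² = 1/(b), this is the region integral divided by the full normalization integral.
By symmetry take twice the z ≥ 0 contribution in numerator and denominator; the 2's cancel. Substituting t = z/b, A² and the length scale cancel in the ratio: P = ∫_{0}^{1.3} e^(-2·t) dt / ∫_{0}^{∞} e^(-2·t) dt.
An antiderivative of e^(-2·t) is -e^(-2·t)/2; evaluating from 0 to 1.3 gives 1/2 - e^(-13/5)/2, while the full integral is 1/2.
Evaluating gives P = 0.92573.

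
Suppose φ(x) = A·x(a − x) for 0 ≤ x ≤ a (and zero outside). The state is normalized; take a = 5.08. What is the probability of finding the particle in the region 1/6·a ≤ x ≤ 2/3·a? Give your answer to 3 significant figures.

P ≈ 0.755

The probability is P = ∫ |φ|² dx over [1/6·a, 2/3·a].
With A² fixed by ∫|φ|² = 1, i.e. A² = (a^5/30)^(−1), substitute and integrate.
In terms of u = x/a (A² and the length scale cancel between numerator and denominator), P = [∫_{1/6}^{2/3} u^2·(1 - u)^2 du] / [∫_{0}^{1} u^2·(1 - u)^2 du].
An antiderivative of u^2·(1 - u)^2 is u^3·(6·u^2 - 15·u + 10)/30; evaluating from 1/6 to 2/3 gives 163/6480, while the full integral is 1/30.
This works out to P = 163/216.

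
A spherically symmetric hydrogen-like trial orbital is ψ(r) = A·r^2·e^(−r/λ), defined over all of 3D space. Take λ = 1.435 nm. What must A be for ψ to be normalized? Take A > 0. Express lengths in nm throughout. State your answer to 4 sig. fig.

A ≈ 0.03360 nm^(-7/2)

Normalization requires ∫|ψ|² 4πr² dr = 1, integrated from 0 to ∞.
(Spherical symmetry: dV = 4πr² dr.)
Using ∫₀^∞ rⁿ e^(−αr) dr = n!/αⁿ⁺¹, the integral (without the A² prefactor) comes out to 45·π·λ^7/2.
So A² = (45·π·λ^7/2)^(−1).
Plugging in λ = 1.435 yields A = 0.033601.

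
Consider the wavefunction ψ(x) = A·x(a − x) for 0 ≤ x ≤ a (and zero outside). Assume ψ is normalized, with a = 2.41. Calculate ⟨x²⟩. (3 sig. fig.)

⟨x^2⟩ ≈ 1.66

⟨x²⟩ = ∫ x^2 |ψ|² dx over the full domain.
Evaluating both integrals, ⟨x²⟩ = 2·a^2/7.
Putting a = 2.41 gives 1.659.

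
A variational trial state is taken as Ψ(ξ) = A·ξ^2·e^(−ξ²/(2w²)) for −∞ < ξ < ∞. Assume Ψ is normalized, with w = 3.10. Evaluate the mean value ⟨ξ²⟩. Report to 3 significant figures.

⟨ξ²⟩ = ∫ ξ^2 |Ψ|² dξ over the full domain.
Since the A² factors cancel between numerator and denominator, ⟨ξ²⟩ = 5·w^2/2.
With w = 3.10, ⟨ξ^2⟩ = 24.03.

⟨ξ^2⟩ ≈ 24.0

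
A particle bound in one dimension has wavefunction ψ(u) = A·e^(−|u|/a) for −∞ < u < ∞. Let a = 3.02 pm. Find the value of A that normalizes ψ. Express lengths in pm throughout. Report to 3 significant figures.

Normalization requires ∫|ψ|² du = 1, integrated from −∞ to ∞.
Carrying out the integral gives A² · a.
So A² = (a)^(−1).
Substituting a = 3.02 gives A² = 0.3311, so A = 0.5754.

A ≈ 0.575 pm^(-1/2)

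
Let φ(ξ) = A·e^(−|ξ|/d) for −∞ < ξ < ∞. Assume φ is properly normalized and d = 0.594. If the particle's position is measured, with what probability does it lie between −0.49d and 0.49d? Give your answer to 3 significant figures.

P ≈ 0.625

The probability is P = ∫ |φ|² dξ over [−0.49d, 0.49d].
With A² fixed by ∫|φ|² = 1, i.e. A² = (d)^(−1), substitute and integrate.
Both integrals are even about ξ = 0, so only the ξ ≥ 0 halves are needed (the factors of 2 cancel). In terms of u = ξ/d (A² and the length scale cancel between numerator and denominator), P = [∫_{0}^{0.49} e^(-2·u) du] / [∫_{0}^{∞} e^(-2·u) du].
With ∫ e^(-2·u) du = -e^(-2·u)/2 + C, the region integral is 1/2 - e^(-49/50)/2 and the full one is 1/2.
Evaluating gives P = 0.6247.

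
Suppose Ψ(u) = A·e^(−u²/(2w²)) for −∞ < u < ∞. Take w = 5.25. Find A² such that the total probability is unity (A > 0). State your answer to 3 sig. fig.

A^2 ≈ 0.107

Require ∫ |Ψ|² du = 1 over the whole domain.
Using the Gaussian integral ∫_{−∞}^{∞} e^(−αu²) du = √(π/α), carrying out the integral gives A² · √(π)·w.
Setting this equal to 1 gives A² = 1/(√(π)·w).
Plugging in w = 5.25 yields A = 0.3278.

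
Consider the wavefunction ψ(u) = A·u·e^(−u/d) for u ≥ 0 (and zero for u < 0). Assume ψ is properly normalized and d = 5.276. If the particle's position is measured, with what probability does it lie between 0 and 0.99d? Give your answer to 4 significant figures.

P = ∫_{0}^{0.99d} |ψ(u)|² du.
Since A² = 1/(d^3/4), this is the region integral divided by the full normalization integral.
Substituting t = u/d, A² and the length scale cancel in the ratio: P = ∫_{0}^{0.99} t^2·e^(-2·t) dt / ∫_{0}^{∞} t^2·e^(-2·t) dt.
With ∫ t^2·e^(-2·t) dt = -(2·t^2 + 2·t + 1)·e^(-2·t)/4 + C, the region integral is ≈ 0.0794776 and the full one is 1/4.
Evaluating gives P = 0.31791.

P ≈ 0.3179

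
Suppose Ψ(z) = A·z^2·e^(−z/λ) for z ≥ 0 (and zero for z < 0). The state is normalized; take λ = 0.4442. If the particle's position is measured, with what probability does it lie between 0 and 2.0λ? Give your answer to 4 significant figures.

P = ∫_{0}^{2.0λ} |Ψ(z)|² dz.
Since A² = 1/(3·λ^5/4), this is the region integral divided by the full normalization integral.
Substituting u = z/λ, A² and the length scale cancel in the ratio: P = ∫_{0}^{2.0} u^4·e^(-2·u) du / ∫_{0}^{∞} u^4·e^(-2·u) du.
With ∫ u^4·e^(-2·u) du = -(u^4/2 + u^3 + 3·u^2/2 + 3·u/2 + 3/4)·e^(-2·u) + C, the region integral is 3/4 - 103·e^(-4)/4 and the full one is 3/4.
Taking the ratio, P = 0.37116.

P ≈ 0.3712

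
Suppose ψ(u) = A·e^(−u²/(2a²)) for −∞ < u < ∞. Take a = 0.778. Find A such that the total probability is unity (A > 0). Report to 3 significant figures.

A ≈ 0.852

Normalization requires ∫|ψ|² du = 1, integrated from −∞ to ∞.
∫|ψ|² du = A²·(√(π)·a).
Setting this equal to 1 gives A² = 1/(√(π)·a).
Plugging in a = 0.778 yields A = 0.8516.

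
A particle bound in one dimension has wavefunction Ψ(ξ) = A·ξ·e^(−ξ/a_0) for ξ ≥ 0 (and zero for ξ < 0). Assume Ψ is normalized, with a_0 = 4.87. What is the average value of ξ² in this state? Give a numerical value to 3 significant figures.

⟨ξ^2⟩ ≈ 71.2

⟨ξ²⟩ = ∫ ξ^2 |Ψ|² dξ over the full domain.
Using ∫₀^∞ ξⁿ e^(−αξ) dξ = n!/αⁿ⁺¹, evaluating both integrals, ⟨ξ²⟩ = 3·a_0^2.
Putting a_0 = 4.87 gives 71.15.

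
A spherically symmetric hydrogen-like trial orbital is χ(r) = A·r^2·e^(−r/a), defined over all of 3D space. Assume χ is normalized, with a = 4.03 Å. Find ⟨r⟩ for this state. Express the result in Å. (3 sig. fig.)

⟨r⟩ ≈ 14.1 Å

By definition ⟨r⟩ = ∫ r |χ(r)|² 4πr² dr.
Evaluating both integrals, ⟨r⟩ = 7·a/2.
With a = 4.03, ⟨r⟩ = 14.11.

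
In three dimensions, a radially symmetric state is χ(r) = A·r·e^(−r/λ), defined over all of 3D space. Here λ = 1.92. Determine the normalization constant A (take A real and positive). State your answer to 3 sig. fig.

Normalization requires ∫|χ|² 4πr² dr = 1, integrated from 0 to ∞.
In 3D with spherical symmetry the volume element is 4πr² dr.
With ∫₀^∞ r^4 e^(−αr) dr = 4!/α^5, with χ = A·r·e^(−r/λ), the integral evaluates to A²·[3·π·λ^5].
With λ = 1.92: A² = 0.004067 and A = 0.06377.

A ≈ 0.0638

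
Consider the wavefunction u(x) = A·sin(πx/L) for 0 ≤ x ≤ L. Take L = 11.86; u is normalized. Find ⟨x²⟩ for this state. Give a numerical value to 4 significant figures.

⟨x^2⟩ ≈ 39.76

By definition ⟨x²⟩ = ∫ x^2 |u(x)|² dx.
With ∫₀^L sin²(nπx/L) dx = L/2, the ratio of the moment integral to the normalization integral gives ⟨x²⟩ = -L^2/(2·π^2) + L^2/3.
With L = 11.86, ⟨x^2⟩ = 39.761.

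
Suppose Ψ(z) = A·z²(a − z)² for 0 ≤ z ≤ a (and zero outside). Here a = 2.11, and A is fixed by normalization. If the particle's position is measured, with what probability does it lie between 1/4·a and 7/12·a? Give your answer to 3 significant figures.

P ≈ 0.649

|Ψ|² is the probability density, so P = ∫_{1/4·a}^{7/12·a} |Ψ|² dz.
The normalization integral ∫|Ψ|²dz over the whole domain equals a^9/630·A², and A² cancels in the ratio.
Substituting u = z/a, A² and the length scale cancel in the ratio: P = ∫_{1/4}^{7/12} u^4·(1 - u)^4 du / ∫_{0}^{1} u^4·(1 - u)^4 du.
An antiderivative of u^4·(1 - u)^4 is u^5·(70·u^4 - 315·u^3 + 540·u^2 - 420·u + 126)/630; evaluating from 1/4 to 7/12 gives ≈ 0.0010298, while the full integral is 1/630.
Evaluating gives P = 0.6487.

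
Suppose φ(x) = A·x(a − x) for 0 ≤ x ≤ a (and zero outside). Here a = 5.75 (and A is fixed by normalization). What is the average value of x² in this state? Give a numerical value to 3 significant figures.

⟨x²⟩ = ∫ x^2 |φ|² dx over the full domain.
Expanding the polynomial and integrating term by term, the ratio of the moment integral to the normalization integral gives ⟨x²⟩ = 2·a^2/7.
Putting a = 5.75 gives 9.446.

⟨x^2⟩ ≈ 9.45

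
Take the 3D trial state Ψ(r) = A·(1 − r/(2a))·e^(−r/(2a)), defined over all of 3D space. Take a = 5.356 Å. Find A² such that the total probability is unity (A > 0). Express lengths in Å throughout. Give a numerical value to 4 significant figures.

A^2 ≈ 0.0002590 Å^(-3)

We need A² ∫|f|² 4πr² dr = 1, taking the integral from 0 to ∞.
With ∫₀^∞ r^4 e^(−αr) dr = 4!/α^5, ∫|Ψ|² 4πr² dr = A²·(8·π·a^3).
Hence A² = 1/[8·π·a^3].
Substituting a = 5.356 gives A² = 0.00025896, so A = 0.016092.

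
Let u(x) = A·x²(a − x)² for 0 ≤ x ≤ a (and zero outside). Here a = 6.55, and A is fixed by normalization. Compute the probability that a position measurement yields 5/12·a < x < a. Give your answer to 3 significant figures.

P ≈ 0.698

|u|² is the probability density, so P = ∫_{5/12·a}^{a} |u|² dx.
With A² fixed by ∫|u|² = 1, i.e. A² = (a^9/630)^(−1), substitute and integrate.
Substituting t = x/a, A² and the length scale cancel in the ratio: P = ∫_{5/12}^{1} t^4·(1 - t)^4 dt / ∫_{0}^{1} t^4·(1 - t)^4 dt.
With ∫ t^4·(1 - t)^4 dt = t^5·(70·t^4 - 315·t^3 + 540·t^2 - 420·t + 126)/630 + C, the region integral is ≈ 0.0011074 and the full one is 1/630.
The result is P = 0.6977.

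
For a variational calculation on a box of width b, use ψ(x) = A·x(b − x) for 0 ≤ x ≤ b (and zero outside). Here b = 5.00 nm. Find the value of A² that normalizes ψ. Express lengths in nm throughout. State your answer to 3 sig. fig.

A^2 ≈ 0.00960 nm^(-5)

Normalization requires ∫|ψ|² dx = 1, integrated from 0 to b.
The integral (without the A² prefactor) comes out to b^5/30.
Setting this equal to 1 gives A² = 1/(b^5/30).
Substituting b = 5.00 gives A² = 0.009600, so A = 0.09798.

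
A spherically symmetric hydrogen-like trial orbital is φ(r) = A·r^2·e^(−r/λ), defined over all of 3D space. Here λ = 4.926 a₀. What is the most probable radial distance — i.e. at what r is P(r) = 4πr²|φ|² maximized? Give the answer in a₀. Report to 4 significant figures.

The maximum of P(r) = 4πr²|φ|² occurs where its derivative vanishes.
This gives r = 3·λ.
With λ = 4.926, the most probable radial distance is 14.778 a₀.

r ≈ 14.78 a₀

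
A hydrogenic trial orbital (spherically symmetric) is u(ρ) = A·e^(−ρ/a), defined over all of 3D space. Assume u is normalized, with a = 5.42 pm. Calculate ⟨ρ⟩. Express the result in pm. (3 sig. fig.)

⟨ρ⟩ = ∫ ρ |u|² 4πρ² dρ over the full domain.
Recall ∫₀^∞ ρ^m e^(−ρ/β) dρ = m!·β^(m+1), the ratio of the moment integral to the normalization integral gives ⟨ρ⟩ = 3·a/2.
Putting a = 5.42 gives 8.130.

⟨ρ⟩ ≈ 8.13 pm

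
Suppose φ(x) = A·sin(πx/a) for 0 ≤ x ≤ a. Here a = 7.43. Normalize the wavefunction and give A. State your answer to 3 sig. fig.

A ≈ 0.519

Normalization requires ∫|φ|² dx = 1, integrated from 0 to a.
Using sin²θ = (1 − cos 2θ)/2, carrying out the integral gives A² · a/2.
Hence A² = 1/[a/2].
Plugging in a = 7.43 yields A = 0.5188.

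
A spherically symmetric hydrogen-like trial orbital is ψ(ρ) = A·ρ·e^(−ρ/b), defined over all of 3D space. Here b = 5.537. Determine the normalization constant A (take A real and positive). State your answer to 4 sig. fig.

A ≈ 0.004515

The normalization condition is ∫|ψ|² 4πρ² dρ = 1 from 0 to ∞.
The angular integral contributes 4π, leaving ∫₀^∞ ρ²|ψ|² dρ.
The integral (without the A² prefactor) comes out to 3·π·b^5.
Hence A² = 1/[3·π·b^5].
Plugging in b = 5.537 yields A = 0.0045152.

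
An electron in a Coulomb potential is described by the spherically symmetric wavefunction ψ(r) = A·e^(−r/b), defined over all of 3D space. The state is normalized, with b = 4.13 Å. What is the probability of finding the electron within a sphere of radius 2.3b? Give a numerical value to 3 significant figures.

P ≈ 0.837

P = ∫ |ψ|² 4πr² dr over r ≤ 2.3b.
Normalization gives A² = 1/(π·b^3).
Let u = r/b; then A², 4π and the length scale all cancel, so P = ∫_{0}^{2.3} u^2·e^(-2·u) du ÷ ∫_{0}^{∞} u^2·e^(-2·u) du.
An antiderivative of u^2·e^(-2·u) is -(2·u^2 + 2·u + 1)·e^(-2·u)/4; evaluating from 0 to 2.3 gives 1/4 - 809·e^(-23/5)/200, while the full integral is 1/4.
This evaluates to P = 0.8374.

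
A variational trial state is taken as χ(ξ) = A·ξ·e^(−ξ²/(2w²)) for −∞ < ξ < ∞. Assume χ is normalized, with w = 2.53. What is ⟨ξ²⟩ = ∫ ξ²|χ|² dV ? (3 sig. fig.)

⟨ξ²⟩ = ∫ ξ^2 |χ|² dξ over the full domain.
The ratio of the moment integral to the normalization integral gives ⟨ξ²⟩ = 3·w^2/2.
With w = 2.53, ⟨ξ^2⟩ = 9.601.

⟨ξ^2⟩ ≈ 9.60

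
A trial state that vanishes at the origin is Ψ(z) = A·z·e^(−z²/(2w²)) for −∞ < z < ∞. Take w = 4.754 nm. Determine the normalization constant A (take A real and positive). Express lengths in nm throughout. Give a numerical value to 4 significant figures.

We need A² ∫|f|² dz = 1, taking the integral from −∞ to ∞.
∫|Ψ|² dz = A²·(√(π)·w^3/2).
Hence A² = 1/[√(π)·w^3/2].
Plugging in w = 4.754 yields A = 0.10248.

A ≈ 0.1025 nm^(-3/2)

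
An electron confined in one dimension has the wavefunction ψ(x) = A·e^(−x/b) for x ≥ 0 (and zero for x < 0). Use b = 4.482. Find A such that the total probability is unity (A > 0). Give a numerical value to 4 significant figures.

A ≈ 0.6680

Require ∫ |ψ|² dx = 1 over the whole domain.
∫|ψ|² dx = A²·(b/2).
Hence A² = 1/[b/2].
Plugging in b = 4.482 yields A = 0.66800.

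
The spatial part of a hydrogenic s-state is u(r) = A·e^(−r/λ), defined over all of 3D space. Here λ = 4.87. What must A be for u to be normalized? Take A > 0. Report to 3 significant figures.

A ≈ 0.0525

The normalization condition is ∫|u|² 4πr² dr = 1 from 0 to ∞.
With ∫₀^∞ r^2 e^(−αr) dr = 2!/α^3, carrying out the integral gives A² · π·λ^3.
Hence A² = 1/[π·λ^3].
With λ = 4.87: A² = 0.002756 and A = 0.05250.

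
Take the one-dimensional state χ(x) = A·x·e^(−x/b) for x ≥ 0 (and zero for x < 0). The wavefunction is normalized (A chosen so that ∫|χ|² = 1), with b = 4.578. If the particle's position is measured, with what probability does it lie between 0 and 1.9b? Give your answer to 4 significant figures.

P ≈ 0.7311

P = ∫_{0}^{1.9b} |χ(x)|² dx.
The normalization integral ∫|χ|²dx over the whole domain equals b^3/4·A², and A² cancels in the ratio.
In terms of u = x/b (A² and the length scale cancel between numerator and denominator), P = [∫_{0}^{1.9} u^2·e^(-2·u) du] / [∫_{0}^{∞} u^2·e^(-2·u) du].
With ∫ u^2·e^(-2·u) du = -(2·u^2 + 2·u + 1)·e^(-2·u)/4 + C, the region integral is 1/4 - 601·e^(-19/5)/200 and the full one is 1/4.
The result is P = 0.73110.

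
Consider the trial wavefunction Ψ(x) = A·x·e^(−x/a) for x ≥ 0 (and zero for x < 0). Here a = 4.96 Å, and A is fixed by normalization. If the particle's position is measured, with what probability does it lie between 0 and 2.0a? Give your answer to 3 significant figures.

|Ψ|² is the probability density, so P = ∫_{0}^{2.0a} |Ψ|² dx.
Since A² = 1/(a^3/4), this is the region integral divided by the full normalization integral.
Let u = x/a; then A² and the length scale cancel, so P = ∫_{0}^{2.0} u^2·e^(-2·u) du ÷ ∫_{0}^{∞} u^2·e^(-2·u) du.
Using ∫ u^2·e^(-2·u) du = -(2·u^2 + 2·u + 1)·e^(-2·u)/4, the numerator is 1/4 - 13·e^(-4)/4 and the denominator is 1/4.
Evaluating gives P = 0.7619.

P ≈ 0.762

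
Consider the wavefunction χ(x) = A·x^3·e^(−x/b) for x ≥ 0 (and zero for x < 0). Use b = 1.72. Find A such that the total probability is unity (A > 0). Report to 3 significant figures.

A ≈ 0.0632

We need A² ∫|f|² dx = 1, taking the integral from 0 to ∞.
With χ = A·x^3·e^(−x/b), the integral evaluates to A²·[45·b^7/8].
Hence A² = 1/[45·b^7/8].
With b = 1.72: A² = 0.003992 and A = 0.06318.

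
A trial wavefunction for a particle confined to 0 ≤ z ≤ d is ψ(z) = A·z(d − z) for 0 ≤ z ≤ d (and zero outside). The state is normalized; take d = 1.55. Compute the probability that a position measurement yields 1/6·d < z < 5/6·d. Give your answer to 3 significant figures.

P = ∫_{1/6·d}^{5/6·d} |ψ(z)|² dz.
With A² fixed by ∫|ψ|² = 1, i.e. A² = (d^5/30)^(−1), substitute and integrate.
Let u = z/d; then A² and the length scale cancel, so P = ∫_{1/6}^{5/6} u^2·(1 - u)^2 du ÷ ∫_{0}^{1} u^2·(1 - u)^2 du.
An antiderivative of u^2·(1 - u)^2 is u^3·(6·u^2 - 15·u + 10)/30; evaluating from 1/6 to 5/6 gives 301/9720, while the full integral is 1/30.
Evaluating gives P = 301/324.

P ≈ 0.929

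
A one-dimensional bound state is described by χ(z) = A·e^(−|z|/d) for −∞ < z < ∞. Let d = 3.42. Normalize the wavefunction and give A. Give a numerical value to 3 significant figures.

A ≈ 0.541

Require ∫ |χ|² dz = 1 over the whole domain.
Using ∫₀^∞ zⁿ e^(−αz) dz = n!/αⁿ⁺¹, carrying out the integral gives A² · d.
So A² = (d)^(−1).
With d = 3.42: A² = 0.2924 and A = 0.5407.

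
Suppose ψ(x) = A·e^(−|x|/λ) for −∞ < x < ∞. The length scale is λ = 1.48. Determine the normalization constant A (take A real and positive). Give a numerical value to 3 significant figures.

Normalization requires ∫|ψ|² dx = 1, integrated from −∞ to ∞.
With ψ = A·e^(−|x|/λ), the integral evaluates to A²·[λ].
Setting this equal to 1 gives A² = 1/(λ).
Substituting λ = 1.48 gives A² = 0.6757, so A = 0.8220.

A ≈ 0.822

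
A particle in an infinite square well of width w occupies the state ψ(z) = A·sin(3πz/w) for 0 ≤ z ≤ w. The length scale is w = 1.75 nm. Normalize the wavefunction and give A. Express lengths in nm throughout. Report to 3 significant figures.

We need A² ∫|f|² dz = 1, taking the integral from 0 to w.
With ∫₀^w sin²(nπz/w) dz = w/2, with ψ = A·sin(3πz/w), the integral evaluates to A²·[w/2].
Plugging in w = 1.75 yields A = 1.069.

A ≈ 1.07 nm^(-1/2)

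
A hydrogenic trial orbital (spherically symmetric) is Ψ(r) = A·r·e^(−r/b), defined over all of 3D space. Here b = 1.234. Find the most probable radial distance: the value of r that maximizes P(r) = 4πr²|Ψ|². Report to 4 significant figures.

Differentiate P(r) = 4πr²|Ψ|² with respect to r and set to zero.
This gives r = 2·b.
With b = 1.234, the most probable radial distance is 2.4680.

r ≈ 2.468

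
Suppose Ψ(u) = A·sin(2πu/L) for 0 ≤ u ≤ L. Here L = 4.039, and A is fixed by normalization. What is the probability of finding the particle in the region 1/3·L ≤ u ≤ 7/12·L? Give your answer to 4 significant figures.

|Ψ|² is the probability density, so P = ∫_{1/3·L}^{7/12·L} |Ψ|² du.
Since A² = 1/(L/2), this is the region integral divided by the full normalization integral.
Substituting t = u/L, A² and the length scale cancel in the ratio: P = ∫_{1/3}^{7/12} sin(2·π·t)^2 dt / ∫_{0}^{1} sin(2·π·t)^2 dt.
With ∫ sin(2·π·t)^2 dt = t/2 - sin(4·π·t)/(8·π) + C, the region integral is -√(3)/(8·π) + 1/8 and the full one is 1/2.
Evaluating gives P = (π - √(3))/(4·π).

P ≈ 0.1122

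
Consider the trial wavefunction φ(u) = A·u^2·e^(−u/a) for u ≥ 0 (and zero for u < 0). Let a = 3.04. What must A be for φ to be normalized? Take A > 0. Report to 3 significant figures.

A ≈ 0.0717

Require ∫ |φ|² du = 1 over the whole domain.
With ∫₀^∞ u^4 e^(−αu) du = 4!/α^5, the integral (without the A² prefactor) comes out to 3·a^5/4.
Setting this equal to 1 gives A² = 1/(3·a^5/4).
Substituting a = 3.04 gives A² = 0.005135, so A = 0.07166.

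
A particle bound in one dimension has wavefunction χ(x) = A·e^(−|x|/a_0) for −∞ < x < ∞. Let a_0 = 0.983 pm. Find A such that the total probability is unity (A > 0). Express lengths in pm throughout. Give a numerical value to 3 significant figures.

Require ∫ |χ|² dx = 1 over the whole domain.
Recall ∫₀^∞ x^m e^(−x/β) dx = m!·β^(m+1), carrying out the integral gives A² · a_0.
Hence A² = 1/[a_0].
Substituting a_0 = 0.983 gives A² = 1.017, so A = 1.009.

A ≈ 1.01 pm^(-1/2)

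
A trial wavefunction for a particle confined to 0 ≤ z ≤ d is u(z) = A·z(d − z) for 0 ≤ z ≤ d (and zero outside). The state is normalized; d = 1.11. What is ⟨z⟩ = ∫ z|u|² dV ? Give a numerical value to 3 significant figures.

The expectation value is the |u|²-weighted average of z: ∫ z|u|² dz.
The ratio of the moment integral to the normalization integral gives ⟨z⟩ = d/2.
With d = 1.11, ⟨z⟩ = 0.5550.

⟨z⟩ ≈ 0.555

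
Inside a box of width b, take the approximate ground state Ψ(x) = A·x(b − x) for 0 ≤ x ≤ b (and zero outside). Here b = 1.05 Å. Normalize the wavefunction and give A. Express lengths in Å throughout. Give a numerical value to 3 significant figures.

A ≈ 4.85 Å^(-5/2)

Normalization requires ∫|Ψ|² dx = 1, integrated from 0 to b.
∫|Ψ|² dx = A²·(b^5/30).
Plugging in b = 1.05 yields A = 4.848.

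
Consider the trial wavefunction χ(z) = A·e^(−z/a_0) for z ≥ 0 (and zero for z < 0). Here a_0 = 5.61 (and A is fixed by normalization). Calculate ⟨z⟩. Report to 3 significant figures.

The expectation value is the |χ|²-weighted average of z: ∫ z|χ|² dz.
Evaluating both integrals, ⟨z⟩ = a_0/2.
Putting a_0 = 5.61 gives 2.805.

⟨z⟩ ≈ 2.81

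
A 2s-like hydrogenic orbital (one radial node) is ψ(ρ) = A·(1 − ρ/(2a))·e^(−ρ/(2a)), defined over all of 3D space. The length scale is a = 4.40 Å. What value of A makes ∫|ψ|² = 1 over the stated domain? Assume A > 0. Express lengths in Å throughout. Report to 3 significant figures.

We need A² ∫|f|² 4πρ² dρ = 1, taking the integral from 0 to ∞.
The integral (without the A² prefactor) comes out to 8·π·a^3.
Setting this equal to 1 gives A² = 1/(8·π·a^3).
Plugging in a = 4.40 yields A = 0.02161.

A ≈ 0.0216 Å^(-3/2)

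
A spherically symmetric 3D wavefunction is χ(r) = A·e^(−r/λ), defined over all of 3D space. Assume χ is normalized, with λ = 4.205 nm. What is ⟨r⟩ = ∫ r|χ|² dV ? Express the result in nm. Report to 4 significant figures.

⟨r⟩ ≈ 6.308 nm

The expectation value is the |χ|²-weighted average of r: ∫ r|χ|² 4πr² dr.
Using ∫₀^∞ rⁿ e^(−αr) dr = n!/αⁿ⁺¹, the ratio of the moment integral to the normalization integral gives ⟨r⟩ = 3·λ/2.
With λ = 4.205, ⟨r⟩ = 6.3075.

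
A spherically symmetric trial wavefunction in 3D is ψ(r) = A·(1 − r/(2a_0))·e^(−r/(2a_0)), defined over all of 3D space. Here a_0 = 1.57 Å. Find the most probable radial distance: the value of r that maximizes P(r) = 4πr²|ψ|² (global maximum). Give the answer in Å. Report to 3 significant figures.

r ≈ 8.22 Å

The maximum of P(r) = 4πr²|ψ|² occurs where its derivative vanishes.
This gives r = a_0·(√(5) + 3).
With a_0 = 1.57, the most probable radial distance is 8.221 Å.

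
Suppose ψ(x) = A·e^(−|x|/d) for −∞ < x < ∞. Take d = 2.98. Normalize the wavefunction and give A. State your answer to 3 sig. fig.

We need A² ∫|f|² dx = 1, taking the integral from −∞ to ∞.
Carrying out the integral gives A² · d.
With d = 2.98: A² = 0.3356 and A = 0.5793.

A ≈ 0.579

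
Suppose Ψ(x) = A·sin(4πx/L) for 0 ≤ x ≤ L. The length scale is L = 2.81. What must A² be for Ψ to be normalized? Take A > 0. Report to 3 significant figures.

Normalization requires ∫|Ψ|² dx = 1, integrated from 0 to L.
∫|Ψ|² dx = A²·(L/2).
Hence A² = 1/[L/2].
With L = 2.81: A² = 0.7117 and A = 0.8436.

A^2 ≈ 0.712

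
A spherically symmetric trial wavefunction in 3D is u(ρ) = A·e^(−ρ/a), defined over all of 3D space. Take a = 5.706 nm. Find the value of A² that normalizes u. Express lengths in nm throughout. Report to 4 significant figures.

A^2 ≈ 0.001713 nm^(-3)

Normalization requires ∫|u|² 4πρ² dρ = 1, integrated from 0 to ∞.
The angular integral contributes 4π, leaving ∫₀^∞ ρ²|u|² dρ.
With ∫₀^∞ ρ^2 e^(−αρ) dρ = 2!/α^3, the integral (without the A² prefactor) comes out to π·a^3.
With a = 5.706: A² = 0.0017134 and A = 0.041393.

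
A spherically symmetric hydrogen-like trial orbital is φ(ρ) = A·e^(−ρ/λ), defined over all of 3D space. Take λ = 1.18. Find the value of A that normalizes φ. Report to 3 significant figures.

A ≈ 0.440

We need A² ∫|f|² 4πρ² dρ = 1, taking the integral from 0 to ∞.
(Spherical symmetry: dV = 4πρ² dρ.)
Carrying out the integral gives A² · π·λ^3.
Hence A² = 1/[π·λ^3].
With λ = 1.18: A² = 0.1937 and A = 0.4402.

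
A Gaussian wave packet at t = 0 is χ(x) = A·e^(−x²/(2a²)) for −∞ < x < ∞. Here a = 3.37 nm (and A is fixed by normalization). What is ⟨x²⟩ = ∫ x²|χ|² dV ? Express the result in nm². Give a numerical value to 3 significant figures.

⟨x^2⟩ ≈ 5.68 nm^2

⟨x²⟩ = ∫ x^2 |χ|² dx over the full domain.
Differentiating ∫e^(−αx²) dx = √(π/α) under α to get the higher moments, since the A² factors cancel between numerator and denominator, ⟨x²⟩ = a^2/2.
With a = 3.37, ⟨x^2⟩ = 5.678.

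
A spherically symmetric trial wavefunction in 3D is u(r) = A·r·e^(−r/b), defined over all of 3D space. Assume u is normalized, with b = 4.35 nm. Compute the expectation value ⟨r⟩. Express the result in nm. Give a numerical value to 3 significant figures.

The expectation value is the |u|²-weighted average of r: ∫ r|u|² 4πr² dr.
With ∫₀^∞ r^5 e^(−αr) dr = 5!/α^6, since the A² factors cancel between numerator and denominator, ⟨r⟩ = 5·b/2.
With b = 4.35, ⟨r⟩ = 10.88.

⟨r⟩ ≈ 10.9 nm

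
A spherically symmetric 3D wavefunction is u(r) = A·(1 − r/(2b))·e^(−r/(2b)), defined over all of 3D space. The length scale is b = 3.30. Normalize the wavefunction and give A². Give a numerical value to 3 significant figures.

A^2 ≈ 0.00111

Normalization requires ∫|u|² 4πr² dr = 1, integrated from 0 to ∞.
∫|u|² 4πr² dr = A²·(8·π·b^3).
Substituting b = 3.30 gives A² = 0.001107, so A = 0.03327.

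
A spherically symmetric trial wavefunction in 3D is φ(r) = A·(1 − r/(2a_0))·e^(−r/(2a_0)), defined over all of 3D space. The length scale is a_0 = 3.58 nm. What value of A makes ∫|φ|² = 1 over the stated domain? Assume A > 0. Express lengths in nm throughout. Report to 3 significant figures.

A ≈ 0.0294 nm^(-3/2)

Require ∫ |φ|² 4πr² dr = 1 over the whole domain.
The angular integral contributes 4π, leaving ∫₀^∞ r²|φ|² dr.
The integral (without the A² prefactor) comes out to 8·π·a_0^3.
Substituting a_0 = 3.58 gives A² = 0.0008672, so A = 0.02945.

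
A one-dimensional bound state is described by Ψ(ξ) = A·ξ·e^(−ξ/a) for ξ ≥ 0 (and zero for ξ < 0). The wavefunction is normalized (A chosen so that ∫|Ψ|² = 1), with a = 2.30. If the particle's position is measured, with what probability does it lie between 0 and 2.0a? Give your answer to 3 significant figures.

P ≈ 0.762

P = ∫_{0}^{2.0a} |Ψ(ξ)|² dξ.
The normalization integral ∫|Ψ|²dξ over the whole domain equals a^3/4·A², and A² cancels in the ratio.
Substituting u = ξ/a, A² and the length scale cancel in the ratio: P = ∫_{0}^{2.0} u^2·e^(-2·u) du / ∫_{0}^{∞} u^2·e^(-2·u) du.
With ∫ u^2·e^(-2·u) du = -(2·u^2 + 2·u + 1)·e^(-2·u)/4 + C, the region integral is 1/4 - 13·e^(-4)/4 and the full one is 1/4.
Taking the ratio, P = 0.7619.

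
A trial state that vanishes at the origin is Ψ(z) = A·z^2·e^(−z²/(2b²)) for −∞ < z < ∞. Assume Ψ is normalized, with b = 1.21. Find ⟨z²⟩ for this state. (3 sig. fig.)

⟨z^2⟩ ≈ 3.66

⟨z²⟩ = ∫ z^2 |Ψ|² dz over the full domain.
Differentiating ∫e^(−αz²) dz = √(π/α) under α to get the higher moments, since the A² factors cancel between numerator and denominator, ⟨z²⟩ = 5·b^2/2.
With b = 1.21, ⟨z^2⟩ = 3.660.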